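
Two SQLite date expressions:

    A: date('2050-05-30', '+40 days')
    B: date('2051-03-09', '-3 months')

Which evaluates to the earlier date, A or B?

A = 2050-07-09.
B = 2050-12-09.
A is earlier.

A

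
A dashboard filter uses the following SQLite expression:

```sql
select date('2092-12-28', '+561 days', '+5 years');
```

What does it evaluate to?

Applying '+561 days' to 2092-12-28: counting 561 days forward gives 2094-07-12.
Adding +5 years to 2094-07-12 gives 2099-07-12.

2099-07-12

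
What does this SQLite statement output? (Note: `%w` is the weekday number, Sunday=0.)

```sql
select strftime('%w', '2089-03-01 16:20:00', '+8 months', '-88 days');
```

5

First apply '+8 months', '-88 days': 2089-03-01 16:20:00 → 2089-08-05 16:20:00.
2089-08-05 is a Friday; with Sunday=0 that is 5.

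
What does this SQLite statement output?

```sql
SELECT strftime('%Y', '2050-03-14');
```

`%Y` extracts the 4-digit year: 2050.

2050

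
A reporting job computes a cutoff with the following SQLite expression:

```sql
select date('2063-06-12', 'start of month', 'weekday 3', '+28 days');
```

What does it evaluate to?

2063-07-04

`start of month` rewinds 2063-06-12 to 2063-06-01.
`weekday 3` advances to the next Wednesday; 2063-06-01 is a Friday, so it moves forward to 2063-06-06.
June 2063 has 30 days; 24 remain after the 6th, so 25 days reach 2063-07-01.
Advancing 3 more days within July lands on 2063-07-04.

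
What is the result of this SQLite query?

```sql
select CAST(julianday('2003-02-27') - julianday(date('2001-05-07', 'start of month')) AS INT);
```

667

`start of month` rewinds 2001-05-07 to 2001-05-01.
30 days remain in May 2001 after the 1st (31 − 1).
Full months from June 2001 through January 2003 contribute their day counts.
Then 27 days into February 2003.
Total: 30 + 30 + 31 + 31 + 30 + 31 + 30 + 31 + 31 + 28 + 31 + 30 + 31 + 30 + 31 + 31 + 30 + 31 + 30 + 31 + 31 + 27 = 667.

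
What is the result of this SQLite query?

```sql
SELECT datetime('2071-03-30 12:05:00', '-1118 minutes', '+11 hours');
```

2071-03-30 04:27:00

1118 minutes = 18h 38m; -1118 minutes from 2071-03-30 12:05:00 is 2071-03-29 17:27:00 (crosses midnight).
+11 hours from 2071-03-29 17:27:00 is 2071-03-30 04:27:00 (crosses midnight).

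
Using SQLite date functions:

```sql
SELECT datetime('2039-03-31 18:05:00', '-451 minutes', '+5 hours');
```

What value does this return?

451 minutes = 7h 31m; -451 minutes from 2039-03-31 18:05:00 is 2039-03-31 10:34:00.
+5 hours from 2039-03-31 10:34:00 is 2039-03-31 15:34:00.

2039-03-31 15:34:00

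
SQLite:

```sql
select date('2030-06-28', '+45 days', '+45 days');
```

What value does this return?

2030-09-26

Applying '+45 days' to 2030-06-28: counting 45 days forward gives 2030-08-12.
Applying '+45 days' to 2030-08-12: counting 45 days forward gives 2030-09-26.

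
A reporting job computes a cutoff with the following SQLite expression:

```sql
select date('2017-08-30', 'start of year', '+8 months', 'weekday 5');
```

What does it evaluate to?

`start of year` rewinds 2017-08-30 to 2017-01-01.
Adding +8 months to 2017-01-01 gives 2017-09-01.
`weekday 5` advances to the next Friday; 2017-09-01 is already a Friday, so it stays at 2017-09-01.

2017-09-01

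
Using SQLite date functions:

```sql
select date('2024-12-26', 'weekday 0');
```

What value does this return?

2024-12-29

`weekday 0` advances to the next Sunday; 2024-12-26 is a Thursday, so it moves forward to 2024-12-29.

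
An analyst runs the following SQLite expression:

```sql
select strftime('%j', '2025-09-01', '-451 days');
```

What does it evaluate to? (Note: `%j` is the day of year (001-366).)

First apply '-451 days': 2025-09-01 → 2024-06-07.
Day-of-year for 2024-06-07: days since 2024-01-01 inclusive = 159, zero-padded to 159.

159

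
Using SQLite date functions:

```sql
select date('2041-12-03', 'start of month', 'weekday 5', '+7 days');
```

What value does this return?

`start of month` rewinds 2041-12-03 to 2041-12-01.
`weekday 5` advances to the next Friday; 2041-12-01 is a Sunday, so it moves forward to 2041-12-06.
Advancing 7 more days within December lands on 2041-12-13.

2041-12-13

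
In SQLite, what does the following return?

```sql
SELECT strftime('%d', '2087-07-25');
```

`%d` extracts the 2-digit day of month: 25.

25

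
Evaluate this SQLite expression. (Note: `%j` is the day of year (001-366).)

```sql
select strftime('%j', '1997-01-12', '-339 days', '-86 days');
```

First apply '-339 days', '-86 days': 1997-01-12 → 1995-11-14.
Day-of-year for 1995-11-14: days since 1995-01-01 inclusive = 318, zero-padded to 318.

318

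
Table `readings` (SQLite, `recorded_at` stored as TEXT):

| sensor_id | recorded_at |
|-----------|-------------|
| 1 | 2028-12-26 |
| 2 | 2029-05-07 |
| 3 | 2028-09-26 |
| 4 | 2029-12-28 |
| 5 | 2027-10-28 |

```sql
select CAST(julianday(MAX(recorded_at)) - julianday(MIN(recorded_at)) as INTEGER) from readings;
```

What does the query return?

792

MIN = 2027-10-28, MAX = 2029-12-28.
3 days remain in October 2027 after the 28th (31 − 28).
Full months from November 2027 through November 2029 contribute their day counts.
Then 28 days into December 2029.
Total: 3 + 30 + 31 + 31 + 29 + 31 + 30 + 31 + 30 + 31 + 31 + 30 + 31 + 30 + 31 + 31 + 28 + 31 + 30 + 31 + 30 + 31 + 31 + 30 + 31 + 30 + 28 = 792.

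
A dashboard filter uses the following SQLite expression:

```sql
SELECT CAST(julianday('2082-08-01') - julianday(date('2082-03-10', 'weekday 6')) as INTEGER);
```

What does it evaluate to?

`weekday 6` advances to the next Saturday; 2082-03-10 is a Tuesday, so it moves forward to 2082-03-14.
17 days remain in March 2082 after the 14th (31 − 14).
April 2082: 30 days.
May 2082: 31 days.
June 2082: 30 days.
July 2082: 31 days.
Then 1 day into August 2082.
Total: 17 + 30 + 31 + 30 + 31 + 1 = 140.

140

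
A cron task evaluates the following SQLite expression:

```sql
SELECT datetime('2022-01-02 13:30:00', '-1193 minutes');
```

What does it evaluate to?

2022-01-01 17:37:00

1193 minutes = 19h 53m; -1193 minutes from 2022-01-02 13:30:00 is 2022-01-01 17:37:00 (crosses midnight).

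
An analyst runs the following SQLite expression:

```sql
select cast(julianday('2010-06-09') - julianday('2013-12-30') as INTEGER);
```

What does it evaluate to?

21 days remain in June 2010 after the 9th (30 − 9).
Full months from July 2010 through November 2013 contribute their day counts.
Then 30 days into December 2013.
Total: 21 + 31 + 31 + 30 + 31 + 30 + 31 + 31 + 28 + 31 + 30 + 31 + 30 + 31 + 31 + 30 + 31 + 30 + 31 + 31 + 29 + 31 + 30 + 31 + 30 + 31 + 31 + 30 + 31 + 30 + 31 + 31 + 28 + 31 + 30 + 31 + 30 + 31 + 31 + 30 + 31 + 30 + 30 = 1300.
The subtraction is earlier − later, so the result is −1300 → -1300.

-1300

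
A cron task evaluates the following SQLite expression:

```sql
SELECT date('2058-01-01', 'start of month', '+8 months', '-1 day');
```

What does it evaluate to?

2058-08-31

`start of month` rewinds 2058-01-01 to 2058-01-01.
Adding +8 months to 2058-01-01 gives 2058-09-01.
Going back 1 day from 2058-09-01 reaches 2058-08-31 (last day of August, 31 days).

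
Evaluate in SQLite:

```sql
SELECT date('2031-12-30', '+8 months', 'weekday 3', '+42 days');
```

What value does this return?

Adding +8 months to 2031-12-30 gives 2032-08-30.
`weekday 3` advances to the next Wednesday; 2032-08-30 is a Monday, so it moves forward to 2032-09-01.
Applying '+42 days' to 2032-09-01: counting 42 days forward gives 2032-10-13.

2032-10-13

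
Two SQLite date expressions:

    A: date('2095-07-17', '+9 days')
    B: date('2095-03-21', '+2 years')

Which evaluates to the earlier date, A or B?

A = 2095-07-26.
B = 2097-03-21.
A is earlier.

A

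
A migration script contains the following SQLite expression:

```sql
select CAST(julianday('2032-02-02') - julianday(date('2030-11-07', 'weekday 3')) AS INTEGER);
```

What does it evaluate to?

446

`weekday 3` advances to the next Wednesday; 2030-11-07 is a Thursday, so it moves forward to 2030-11-13.
17 days remain in November 2030 after the 13th (30 − 13).
Full months from December 2030 through January 2032 contribute their day counts.
Then 2 days into February 2032.
Total: 17 + 31 + 31 + 28 + 31 + 30 + 31 + 30 + 31 + 31 + 30 + 31 + 30 + 31 + 31 + 2 = 446.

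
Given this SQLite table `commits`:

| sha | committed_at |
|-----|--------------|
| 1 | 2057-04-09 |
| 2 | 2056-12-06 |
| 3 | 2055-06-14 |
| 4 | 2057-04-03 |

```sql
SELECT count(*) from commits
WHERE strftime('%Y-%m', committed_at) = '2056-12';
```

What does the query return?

1

Rows with year-month 2056-12: 2056-12-06 → 1.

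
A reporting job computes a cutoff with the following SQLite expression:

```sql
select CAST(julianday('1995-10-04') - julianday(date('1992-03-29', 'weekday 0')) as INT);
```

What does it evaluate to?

`weekday 0` advances to the next Sunday; 1992-03-29 is already a Sunday, so it stays at 1992-03-29.
2 days remain in March 1992 after the 29th (31 − 29).
Full months from April 1992 through September 1995 contribute their day counts.
Then 4 days into October 1995.
Total: 2 + 30 + 31 + 30 + 31 + 31 + 30 + 31 + 30 + 31 + 31 + 28 + 31 + 30 + 31 + 30 + 31 + 31 + 30 + 31 + 30 + 31 + 31 + 28 + 31 + 30 + 31 + 30 + 31 + 31 + 30 + 31 + 30 + 31 + 31 + 28 + 31 + 30 + 31 + 30 + 31 + 31 + 30 + 4 = 1284.

1284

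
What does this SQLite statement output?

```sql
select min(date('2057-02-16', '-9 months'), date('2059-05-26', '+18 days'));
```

2056-05-16

date('2057-02-16', '-9 months') → 2056-05-16.
date('2059-05-26', '+18 days') → 2059-06-13.
Earlier of the two is 2056-05-16.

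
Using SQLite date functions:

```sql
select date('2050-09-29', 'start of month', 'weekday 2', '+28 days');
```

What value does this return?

2050-10-04

`start of month` rewinds 2050-09-29 to 2050-09-01.
`weekday 2` advances to the next Tuesday; 2050-09-01 is a Thursday, so it moves forward to 2050-09-06.
September 2050 has 30 days; 24 remain after the 6th, so 25 days reach 2050-10-01.
Advancing 3 more days within October lands on 2050-10-04.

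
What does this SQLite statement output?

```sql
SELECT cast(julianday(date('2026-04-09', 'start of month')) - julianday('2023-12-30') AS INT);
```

`start of month` rewinds 2026-04-09 to 2026-04-01.
1 day remains in December 2023 after the 30th (31 − 30).
Full months from January 2024 through March 2026 contribute their day counts.
Then 1 day into April 2026.
Total: 1 + 31 + 29 + 31 + 30 + 31 + 30 + 31 + 31 + 30 + 31 + 30 + 31 + 31 + 28 + 31 + 30 + 31 + 30 + 31 + 31 + 30 + 31 + 30 + 31 + 31 + 28 + 31 + 1 = 823.

823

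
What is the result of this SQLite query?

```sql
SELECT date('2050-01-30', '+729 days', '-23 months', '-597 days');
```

Applying '+729 days' to 2050-01-30: counting 729 days forward gives 2052-01-29.
Adding -23 months to 2052-01-29 targets 2050-02-29. February 2050 has only 28 days, so SQLite normalizes the 1-day overflow forward to 2050-03-01.
Applying '-597 days' to 2050-03-01: counting 597 days back gives 2048-07-12.

2048-07-12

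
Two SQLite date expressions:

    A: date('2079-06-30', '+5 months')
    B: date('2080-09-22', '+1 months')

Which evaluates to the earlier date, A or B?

A = 2079-11-30.
B = 2080-10-22.
A is earlier.

A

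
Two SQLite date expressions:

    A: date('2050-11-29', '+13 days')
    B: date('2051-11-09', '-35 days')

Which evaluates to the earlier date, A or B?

A

A = 2050-12-12.
B = 2051-10-05.
A is earlier.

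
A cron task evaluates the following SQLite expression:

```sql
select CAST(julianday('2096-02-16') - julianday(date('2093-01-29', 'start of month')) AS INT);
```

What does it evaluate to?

`start of month` rewinds 2093-01-29 to 2093-01-01.
30 days remain in January 2093 after the 1st (31 − 1).
Full months from February 2093 through January 2096 contribute their day counts.
Then 16 days into February 2096.
Total: 30 + 28 + 31 + 30 + 31 + 30 + 31 + 31 + 30 + 31 + 30 + 31 + 31 + 28 + 31 + 30 + 31 + 30 + 31 + 31 + 30 + 31 + 30 + 31 + 31 + 28 + 31 + 30 + 31 + 30 + 31 + 31 + 30 + 31 + 30 + 31 + 31 + 16 = 1141.

1141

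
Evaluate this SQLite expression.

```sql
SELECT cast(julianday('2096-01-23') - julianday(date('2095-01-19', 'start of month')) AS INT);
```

`start of month` rewinds 2095-01-19 to 2095-01-01.
30 days remain in January 2095 after the 1st (31 − 1).
Full months from February 2095 through December 2095 contribute their day counts.
Then 23 days into January 2096.
Total: 30 + 28 + 31 + 30 + 31 + 30 + 31 + 31 + 30 + 31 + 30 + 31 + 23 = 387.

387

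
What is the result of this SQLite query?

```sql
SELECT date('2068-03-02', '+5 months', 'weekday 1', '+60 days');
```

2068-10-05

Adding +5 months to 2068-03-02 gives 2068-08-02.
`weekday 1` advances to the next Monday; 2068-08-02 is a Thursday, so it moves forward to 2068-08-06.
Applying '+60 days' to 2068-08-06: counting 60 days forward gives 2068-10-05.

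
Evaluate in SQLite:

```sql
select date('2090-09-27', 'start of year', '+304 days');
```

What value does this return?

2090-11-01

`start of year` rewinds 2090-09-27 to 2090-01-01.
Applying '+304 days' to 2090-01-01: counting 304 days forward gives 2090-11-01.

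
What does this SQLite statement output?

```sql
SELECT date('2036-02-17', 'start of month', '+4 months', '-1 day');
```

2036-05-31

`start of month` rewinds 2036-02-17 to 2036-02-01.
Adding +4 months to 2036-02-01 gives 2036-06-01.
Going back 1 day from 2036-06-01 reaches 2036-05-31 (last day of May, 31 days).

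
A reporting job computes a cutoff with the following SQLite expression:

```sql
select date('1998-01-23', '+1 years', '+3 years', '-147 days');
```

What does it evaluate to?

2001-08-29

Adding +1 year to 1998-01-23 gives 1999-01-23.
Adding +3 years to 1999-01-23 gives 2002-01-23.
Applying '-147 days' to 2002-01-23: counting 147 days back gives 2001-08-29.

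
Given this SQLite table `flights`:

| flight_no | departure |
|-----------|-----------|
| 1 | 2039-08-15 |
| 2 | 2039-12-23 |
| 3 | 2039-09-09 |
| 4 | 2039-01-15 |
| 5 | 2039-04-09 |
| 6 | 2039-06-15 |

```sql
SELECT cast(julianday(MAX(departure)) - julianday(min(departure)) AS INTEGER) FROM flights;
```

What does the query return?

MIN = 2039-01-15, MAX = 2039-12-23.
16 days remain in January 2039 after the 15th (31 − 15).
Full months from February 2039 through November 2039 contribute their day counts.
Then 23 days into December 2039.
Total: 16 + 28 + 31 + 30 + 31 + 30 + 31 + 31 + 30 + 31 + 30 + 23 = 342.

342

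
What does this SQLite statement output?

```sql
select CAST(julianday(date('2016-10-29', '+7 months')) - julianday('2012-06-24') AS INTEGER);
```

Adding +7 months to 2016-10-29 gives 2017-05-29.
6 days remain in June 2012 after the 24th (30 − 24).
Full months from July 2012 through April 2017 contribute their day counts.
Then 29 days into May 2017.
Total: 6 + 31 + 31 + 30 + 31 + 30 + 31 + 31 + 28 + 31 + 30 + 31 + 30 + 31 + 31 + 30 + 31 + 30 + 31 + 31 + 28 + 31 + 30 + 31 + 30 + 31 + 31 + 30 + 31 + 30 + 31 + 31 + 28 + 31 + 30 + 31 + 30 + 31 + 31 + 30 + 31 + 30 + 31 + 31 + 29 + 31 + 30 + 31 + 30 + 31 + 31 + 30 + 31 + 30 + 31 + 31 + 28 + 31 + 30 + 29 = 1800.

1800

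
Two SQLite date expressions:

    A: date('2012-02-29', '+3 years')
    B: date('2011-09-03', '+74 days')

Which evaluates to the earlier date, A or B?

B

A = 2015-03-01.
B = 2011-11-16.
B is earlier.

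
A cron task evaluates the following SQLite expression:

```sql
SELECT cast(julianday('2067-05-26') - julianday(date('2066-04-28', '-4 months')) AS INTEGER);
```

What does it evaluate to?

514

Adding -4 months to 2066-04-28 gives 2065-12-28.
3 days remain in December 2065 after the 28th (31 − 28).
Full months from January 2066 through April 2067 contribute their day counts.
Then 26 days into May 2067.
Total: 3 + 31 + 28 + 31 + 30 + 31 + 30 + 31 + 31 + 30 + 31 + 30 + 31 + 31 + 28 + 31 + 30 + 26 = 514.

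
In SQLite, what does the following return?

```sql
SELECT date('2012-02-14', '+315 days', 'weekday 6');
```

2012-12-29

Applying '+315 days' to 2012-02-14: counting 315 days forward gives 2012-12-25.
`weekday 6` advances to the next Saturday; 2012-12-25 is a Tuesday, so it moves forward to 2012-12-29.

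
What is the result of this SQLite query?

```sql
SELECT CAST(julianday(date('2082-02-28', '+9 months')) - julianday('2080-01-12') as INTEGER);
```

Adding +9 months to 2082-02-28 gives 2082-11-28.
19 days remain in January 2080 after the 12th (31 − 12).
Full months from February 2080 through October 2082 contribute their day counts.
Then 28 days into November 2082.
Total: 19 + 29 + 31 + 30 + 31 + 30 + 31 + 31 + 30 + 31 + 30 + 31 + 31 + 28 + 31 + 30 + 31 + 30 + 31 + 31 + 30 + 31 + 30 + 31 + 31 + 28 + 31 + 30 + 31 + 30 + 31 + 31 + 30 + 31 + 28 = 1051.

1051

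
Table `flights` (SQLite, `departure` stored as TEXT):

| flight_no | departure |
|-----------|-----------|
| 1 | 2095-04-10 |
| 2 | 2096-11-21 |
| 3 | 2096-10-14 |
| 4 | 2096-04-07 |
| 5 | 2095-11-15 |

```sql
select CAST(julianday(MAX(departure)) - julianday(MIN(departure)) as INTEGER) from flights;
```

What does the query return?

MIN = 2095-04-10, MAX = 2096-11-21.
20 days remain in April 2095 after the 10th (30 − 10).
Full months from May 2095 through October 2096 contribute their day counts.
Then 21 days into November 2096.
Total: 20 + 31 + 30 + 31 + 31 + 30 + 31 + 30 + 31 + 31 + 29 + 31 + 30 + 31 + 30 + 31 + 31 + 30 + 31 + 21 = 591.

591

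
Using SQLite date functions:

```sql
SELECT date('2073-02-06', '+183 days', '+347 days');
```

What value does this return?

Applying '+183 days' to 2073-02-06: counting 183 days forward gives 2073-08-08.
Applying '+347 days' to 2073-08-08: counting 347 days forward gives 2074-07-21.

2074-07-21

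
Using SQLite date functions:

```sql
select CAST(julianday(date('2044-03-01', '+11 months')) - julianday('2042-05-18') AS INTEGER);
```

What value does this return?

Adding +11 months to 2044-03-01 gives 2045-02-01.
13 days remain in May 2042 after the 18th (31 − 18).
Full months from June 2042 through January 2045 contribute their day counts.
Then 1 day into February 2045.
Total: 13 + 30 + 31 + 31 + 30 + 31 + 30 + 31 + 31 + 28 + 31 + 30 + 31 + 30 + 31 + 31 + 30 + 31 + 30 + 31 + 31 + 29 + 31 + 30 + 31 + 30 + 31 + 31 + 30 + 31 + 30 + 31 + 31 + 1 = 990.

990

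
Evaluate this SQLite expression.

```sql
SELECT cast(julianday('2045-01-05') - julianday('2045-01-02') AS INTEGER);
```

Both dates are in January 2045: 5 − 2 = 3.

3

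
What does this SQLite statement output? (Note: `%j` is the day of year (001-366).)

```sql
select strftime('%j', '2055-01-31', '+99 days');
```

130

First apply '+99 days': 2055-01-31 → 2055-05-10.
Day-of-year for 2055-05-10: days since 2055-01-01 inclusive = 130, zero-padded to 130.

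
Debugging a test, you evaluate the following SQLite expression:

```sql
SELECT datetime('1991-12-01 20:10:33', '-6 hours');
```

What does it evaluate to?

1991-12-01 14:10:33

-6 hours from 1991-12-01 20:10:33 is 1991-12-01 14:10:33.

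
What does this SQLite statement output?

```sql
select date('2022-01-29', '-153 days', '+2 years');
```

2023-08-29

Applying '-153 days' to 2022-01-29: counting 153 days back gives 2021-08-29.
Adding +2 years to 2021-08-29 gives 2023-08-29.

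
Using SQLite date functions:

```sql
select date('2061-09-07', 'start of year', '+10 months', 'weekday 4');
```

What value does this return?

`start of year` rewinds 2061-09-07 to 2061-01-01.
Adding +10 months to 2061-01-01 gives 2061-11-01.
`weekday 4` advances to the next Thursday; 2061-11-01 is a Tuesday, so it moves forward to 2061-11-03.

2061-11-03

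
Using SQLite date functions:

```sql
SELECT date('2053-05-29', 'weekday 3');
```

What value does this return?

2053-06-04

`weekday 3` advances to the next Wednesday; 2053-05-29 is a Thursday, so it moves forward to 2053-06-04.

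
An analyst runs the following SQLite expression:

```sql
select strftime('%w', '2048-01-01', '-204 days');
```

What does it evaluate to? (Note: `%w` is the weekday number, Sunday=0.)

First apply '-204 days': 2048-01-01 → 2047-06-11.
2047-06-11 is a Tuesday; with Sunday=0 that is 2.

2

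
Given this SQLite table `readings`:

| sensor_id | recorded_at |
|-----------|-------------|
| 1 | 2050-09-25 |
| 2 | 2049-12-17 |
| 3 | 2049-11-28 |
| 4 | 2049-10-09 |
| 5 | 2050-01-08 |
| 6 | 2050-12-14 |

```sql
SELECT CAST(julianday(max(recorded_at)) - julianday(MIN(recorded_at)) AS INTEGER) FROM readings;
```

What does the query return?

MIN = 2049-10-09, MAX = 2050-12-14.
22 days remain in October 2049 after the 9th (31 − 9).
Full months from November 2049 through November 2050 contribute their day counts.
Then 14 days into December 2050.
Total: 22 + 30 + 31 + 31 + 28 + 31 + 30 + 31 + 30 + 31 + 31 + 30 + 31 + 30 + 14 = 431.

431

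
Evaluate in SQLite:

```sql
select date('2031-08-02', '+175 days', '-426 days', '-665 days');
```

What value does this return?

Applying '+175 days' to 2031-08-02: counting 175 days forward gives 2032-01-24.
Applying '-426 days' to 2032-01-24: counting 426 days back gives 2030-11-24.
Applying '-665 days' to 2030-11-24: counting 665 days back gives 2029-01-28.

2029-01-28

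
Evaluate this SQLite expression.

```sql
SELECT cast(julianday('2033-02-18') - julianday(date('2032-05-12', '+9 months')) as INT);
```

6

Adding +9 months to 2032-05-12 gives 2033-02-12.
Both dates are in February 2033: 18 − 12 = 6.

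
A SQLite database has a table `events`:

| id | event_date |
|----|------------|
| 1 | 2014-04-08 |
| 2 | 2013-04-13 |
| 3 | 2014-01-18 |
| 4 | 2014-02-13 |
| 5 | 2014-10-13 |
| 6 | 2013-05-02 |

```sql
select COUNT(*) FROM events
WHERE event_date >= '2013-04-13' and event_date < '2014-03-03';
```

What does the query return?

4

Rows in [2013-04-13, 2014-03-03): 2013-04-13, 2014-01-18, 2014-02-13, 2013-05-02 → 4 rows.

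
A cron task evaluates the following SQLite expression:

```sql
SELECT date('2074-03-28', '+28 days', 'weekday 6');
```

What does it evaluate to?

March 2074 has 31 days; 3 remain after the 28th, so 4 days reach 2074-04-01.
Advancing 24 more days within April lands on 2074-04-25.
`weekday 6` advances to the next Saturday; 2074-04-25 is a Wednesday, so it moves forward to 2074-04-28.

2074-04-28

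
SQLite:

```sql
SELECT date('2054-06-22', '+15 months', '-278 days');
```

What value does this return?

2054-12-18

Adding +15 months to 2054-06-22 gives 2055-09-22.
Applying '-278 days' to 2055-09-22: counting 278 days back gives 2054-12-18.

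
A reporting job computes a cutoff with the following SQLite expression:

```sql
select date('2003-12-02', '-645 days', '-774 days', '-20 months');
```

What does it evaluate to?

1998-05-13

Applying '-645 days' to 2003-12-02: counting 645 days back gives 2002-02-25.
Applying '-774 days' to 2002-02-25: counting 774 days back gives 2000-01-13.
Adding -20 months to 2000-01-13 gives 1998-05-13.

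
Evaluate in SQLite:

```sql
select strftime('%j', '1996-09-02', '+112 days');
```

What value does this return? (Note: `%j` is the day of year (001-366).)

First apply '+112 days': 1996-09-02 → 1996-12-23.
Day-of-year for 1996-12-23: days since 1996-01-01 inclusive = 358, zero-padded to 358.

358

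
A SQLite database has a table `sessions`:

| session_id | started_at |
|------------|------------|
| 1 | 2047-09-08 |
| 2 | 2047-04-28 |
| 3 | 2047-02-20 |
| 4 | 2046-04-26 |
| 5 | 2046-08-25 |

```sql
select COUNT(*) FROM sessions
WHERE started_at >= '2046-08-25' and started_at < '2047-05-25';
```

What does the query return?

3

Rows in [2046-08-25, 2047-05-25): 2047-04-28, 2047-02-20, 2046-08-25 → 3 rows.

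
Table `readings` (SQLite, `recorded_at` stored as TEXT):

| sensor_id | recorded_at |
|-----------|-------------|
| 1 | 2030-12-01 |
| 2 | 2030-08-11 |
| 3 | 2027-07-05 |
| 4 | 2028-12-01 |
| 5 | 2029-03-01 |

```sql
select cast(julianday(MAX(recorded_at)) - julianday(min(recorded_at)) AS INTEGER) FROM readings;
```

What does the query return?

MIN = 2027-07-05, MAX = 2030-12-01.
26 days remain in July 2027 after the 5th (31 − 5).
Full months from August 2027 through November 2030 contribute their day counts.
Then 1 day into December 2030.
Total: 26 + 31 + 30 + 31 + 30 + 31 + 31 + 29 + 31 + 30 + 31 + 30 + 31 + 31 + 30 + 31 + 30 + 31 + 31 + 28 + 31 + 30 + 31 + 30 + 31 + 31 + 30 + 31 + 30 + 31 + 31 + 28 + 31 + 30 + 31 + 30 + 31 + 31 + 30 + 31 + 30 + 1 = 1245.

1245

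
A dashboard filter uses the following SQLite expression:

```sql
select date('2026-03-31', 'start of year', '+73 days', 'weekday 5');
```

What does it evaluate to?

2026-03-20

`start of year` rewinds 2026-03-31 to 2026-01-01.
Applying '+73 days' to 2026-01-01: counting 73 days forward gives 2026-03-15.
`weekday 5` advances to the next Friday; 2026-03-15 is a Sunday, so it moves forward to 2026-03-20.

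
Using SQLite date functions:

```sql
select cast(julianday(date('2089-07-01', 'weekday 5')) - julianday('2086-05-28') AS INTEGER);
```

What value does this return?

1130

`weekday 5` advances to the next Friday; 2089-07-01 is already a Friday, so it stays at 2089-07-01.
3 days remain in May 2086 after the 28th (31 − 28).
Full months from June 2086 through June 2089 contribute their day counts.
Then 1 day into July 2089.
Total: 3 + 30 + 31 + 31 + 30 + 31 + 30 + 31 + 31 + 28 + 31 + 30 + 31 + 30 + 31 + 31 + 30 + 31 + 30 + 31 + 31 + 29 + 31 + 30 + 31 + 30 + 31 + 31 + 30 + 31 + 30 + 31 + 31 + 28 + 31 + 30 + 31 + 30 + 1 = 1130.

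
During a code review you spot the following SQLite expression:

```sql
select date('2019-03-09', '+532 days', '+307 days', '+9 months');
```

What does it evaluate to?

Applying '+532 days' to 2019-03-09: counting 532 days forward gives 2020-08-22.
Applying '+307 days' to 2020-08-22: counting 307 days forward gives 2021-06-25.
Adding +9 months to 2021-06-25 gives 2022-03-25.

2022-03-25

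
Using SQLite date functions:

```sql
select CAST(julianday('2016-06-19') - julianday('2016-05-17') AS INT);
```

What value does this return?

14 days remain in May 2016 after the 17th (31 − 17).
Then 19 days into June 2016.
Total: 14 + 19 = 33.

33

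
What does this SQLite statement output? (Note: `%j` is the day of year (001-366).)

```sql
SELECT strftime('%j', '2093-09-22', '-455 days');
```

176

First apply '-455 days': 2093-09-22 → 2092-06-24.
Day-of-year for 2092-06-24: days since 2092-01-01 inclusive = 176, zero-padded to 176.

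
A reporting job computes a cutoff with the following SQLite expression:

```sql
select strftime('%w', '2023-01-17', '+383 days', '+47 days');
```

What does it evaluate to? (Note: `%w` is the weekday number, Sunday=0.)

5

First apply '+383 days', '+47 days': 2023-01-17 → 2024-03-22.
2024-03-22 is a Friday; with Sunday=0 that is 5.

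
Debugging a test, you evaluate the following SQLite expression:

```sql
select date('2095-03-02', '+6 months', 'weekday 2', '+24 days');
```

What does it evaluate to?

2095-09-30

Adding +6 months to 2095-03-02 gives 2095-09-02.
`weekday 2` advances to the next Tuesday; 2095-09-02 is a Friday, so it moves forward to 2095-09-06.
Advancing 24 more days within September lands on 2095-09-30.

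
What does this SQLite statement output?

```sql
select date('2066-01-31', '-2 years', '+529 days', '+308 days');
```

2066-05-17

Adding -2 years to 2066-01-31 gives 2064-01-31.
Applying '+529 days' to 2064-01-31: counting 529 days forward gives 2065-07-13.
Applying '+308 days' to 2065-07-13: counting 308 days forward gives 2066-05-17.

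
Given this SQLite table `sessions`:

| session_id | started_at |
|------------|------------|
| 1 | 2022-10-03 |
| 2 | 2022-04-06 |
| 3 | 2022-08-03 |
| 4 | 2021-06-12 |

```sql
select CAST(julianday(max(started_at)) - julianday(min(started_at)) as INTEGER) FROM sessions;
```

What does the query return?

478

MIN = 2021-06-12, MAX = 2022-10-03.
18 days remain in June 2021 after the 12th (30 − 12).
Full months from July 2021 through September 2022 contribute their day counts.
Then 3 days into October 2022.
Total: 18 + 31 + 31 + 30 + 31 + 30 + 31 + 31 + 28 + 31 + 30 + 31 + 30 + 31 + 31 + 30 + 3 = 478.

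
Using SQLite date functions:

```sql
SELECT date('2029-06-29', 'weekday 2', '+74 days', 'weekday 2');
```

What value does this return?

`weekday 2` advances to the next Tuesday; 2029-06-29 is a Friday, so it moves forward to 2029-07-03.
Applying '+74 days' to 2029-07-03: counting 74 days forward gives 2029-09-15.
`weekday 2` advances to the next Tuesday; 2029-09-15 is a Saturday, so it moves forward to 2029-09-18.

2029-09-18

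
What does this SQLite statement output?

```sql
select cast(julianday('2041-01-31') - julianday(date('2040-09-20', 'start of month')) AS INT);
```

`start of month` rewinds 2040-09-20 to 2040-09-01.
29 days remain in September 2040 after the 1st (30 − 1).
October 2040: 31 days.
November 2040: 30 days.
December 2040: 31 days.
Then 31 days into January 2041.
Total: 29 + 31 + 30 + 31 + 31 = 152.

152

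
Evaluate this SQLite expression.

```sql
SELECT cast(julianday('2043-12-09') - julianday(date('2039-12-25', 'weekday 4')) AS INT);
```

1441

`weekday 4` advances to the next Thursday; 2039-12-25 is a Sunday, so it moves forward to 2039-12-29.
2 days remain in December 2039 after the 29th (31 − 29).
Full months from January 2040 through November 2043 contribute their day counts.
Then 9 days into December 2043.
Total: 2 + 31 + 29 + 31 + 30 + 31 + 30 + 31 + 31 + 30 + 31 + 30 + 31 + 31 + 28 + 31 + 30 + 31 + 30 + 31 + 31 + 30 + 31 + 30 + 31 + 31 + 28 + 31 + 30 + 31 + 30 + 31 + 31 + 30 + 31 + 30 + 31 + 31 + 28 + 31 + 30 + 31 + 30 + 31 + 31 + 30 + 31 + 30 + 9 = 1441.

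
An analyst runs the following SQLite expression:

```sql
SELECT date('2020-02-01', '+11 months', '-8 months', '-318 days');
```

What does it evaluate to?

2019-06-18

Adding +11 months to 2020-02-01 gives 2021-01-01.
Adding -8 months to 2021-01-01 gives 2020-05-01.
Applying '-318 days' to 2020-05-01: counting 318 days back gives 2019-06-18.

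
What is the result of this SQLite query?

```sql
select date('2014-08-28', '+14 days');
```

August 2014 has 31 days; 3 remain after the 28th, so 4 days reach 2014-09-01.
Advancing 10 more days within September lands on 2014-09-11.

2014-09-11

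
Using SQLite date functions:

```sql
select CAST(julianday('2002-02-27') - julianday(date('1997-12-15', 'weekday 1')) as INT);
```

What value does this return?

1535

`weekday 1` advances to the next Monday; 1997-12-15 is already a Monday, so it stays at 1997-12-15.
16 days remain in December 1997 after the 15th (31 − 15).
Full months from January 1998 through January 2002 contribute their day counts.
Then 27 days into February 2002.
Total: 16 + 31 + 28 + 31 + 30 + 31 + 30 + 31 + 31 + 30 + 31 + 30 + 31 + 31 + 28 + 31 + 30 + 31 + 30 + 31 + 31 + 30 + 31 + 30 + 31 + 31 + 29 + 31 + 30 + 31 + 30 + 31 + 31 + 30 + 31 + 30 + 31 + 31 + 28 + 31 + 30 + 31 + 30 + 31 + 31 + 30 + 31 + 30 + 31 + 31 + 27 = 1535.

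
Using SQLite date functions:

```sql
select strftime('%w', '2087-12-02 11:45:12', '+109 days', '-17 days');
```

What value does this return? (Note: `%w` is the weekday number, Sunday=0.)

First apply '+109 days', '-17 days': 2087-12-02 11:45:12 → 2088-03-03 11:45:12.
2088-03-03 is a Wednesday; with Sunday=0 that is 3.

3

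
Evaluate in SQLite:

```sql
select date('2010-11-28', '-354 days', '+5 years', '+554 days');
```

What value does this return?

Applying '-354 days' to 2010-11-28: counting 354 days back gives 2009-12-09.
Adding +5 years to 2009-12-09 gives 2014-12-09.
Applying '+554 days' to 2014-12-09: counting 554 days forward gives 2016-06-15.

2016-06-15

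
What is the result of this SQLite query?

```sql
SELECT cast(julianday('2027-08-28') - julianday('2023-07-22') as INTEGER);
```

1498

9 days remain in July 2023 after the 22nd (31 − 22).
Full months from August 2023 through July 2027 contribute their day counts.
Then 28 days into August 2027.
Total: 9 + 31 + 30 + 31 + 30 + 31 + 31 + 29 + 31 + 30 + 31 + 30 + 31 + 31 + 30 + 31 + 30 + 31 + 31 + 28 + 31 + 30 + 31 + 30 + 31 + 31 + 30 + 31 + 30 + 31 + 31 + 28 + 31 + 30 + 31 + 30 + 31 + 31 + 30 + 31 + 30 + 31 + 31 + 28 + 31 + 30 + 31 + 30 + 31 + 28 = 1498.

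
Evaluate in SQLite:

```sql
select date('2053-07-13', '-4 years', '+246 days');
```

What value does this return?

2050-03-16

Adding -4 years to 2053-07-13 gives 2049-07-13.
Applying '+246 days' to 2049-07-13: counting 246 days forward gives 2050-03-16.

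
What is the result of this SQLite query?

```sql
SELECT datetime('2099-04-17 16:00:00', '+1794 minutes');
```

2099-04-18 21:54:00

1794 minutes = 29h 54m; +1794 minutes from 2099-04-17 16:00:00 is 2099-04-18 21:54:00 (crosses midnight).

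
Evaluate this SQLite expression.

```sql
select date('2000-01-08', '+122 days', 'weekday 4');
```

2000-05-11

Applying '+122 days' to 2000-01-08: counting 122 days forward gives 2000-05-09.
`weekday 4` advances to the next Thursday; 2000-05-09 is a Tuesday, so it moves forward to 2000-05-11.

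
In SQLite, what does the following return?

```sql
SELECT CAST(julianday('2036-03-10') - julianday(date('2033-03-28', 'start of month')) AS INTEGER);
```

1105

`start of month` rewinds 2033-03-28 to 2033-03-01.
30 days remain in March 2033 after the 1st (31 − 1).
Full months from April 2033 through February 2036 contribute their day counts.
Then 10 days into March 2036.
Total: 30 + 30 + 31 + 30 + 31 + 31 + 30 + 31 + 30 + 31 + 31 + 28 + 31 + 30 + 31 + 30 + 31 + 31 + 30 + 31 + 30 + 31 + 31 + 28 + 31 + 30 + 31 + 30 + 31 + 31 + 30 + 31 + 30 + 31 + 31 + 29 + 10 = 1105.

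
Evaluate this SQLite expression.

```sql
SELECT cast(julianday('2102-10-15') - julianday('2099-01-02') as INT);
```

29 days remain in January 2099 after the 2nd (31 − 2).
Full months from February 2099 through September 2102 contribute their day counts.
Then 15 days into October 2102.
Total: 29 + 28 + 31 + 30 + 31 + 30 + 31 + 31 + 30 + 31 + 30 + 31 + 31 + 28 + 31 + 30 + 31 + 30 + 31 + 31 + 30 + 31 + 30 + 31 + 31 + 28 + 31 + 30 + 31 + 30 + 31 + 31 + 30 + 31 + 30 + 31 + 31 + 28 + 31 + 30 + 31 + 30 + 31 + 31 + 30 + 15 = 1381.

1381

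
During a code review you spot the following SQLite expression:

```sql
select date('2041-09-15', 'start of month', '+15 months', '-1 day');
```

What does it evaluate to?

2042-11-30

`start of month` rewinds 2041-09-15 to 2041-09-01.
Adding +15 months to 2041-09-01 gives 2042-12-01.
Going back 1 day from 2042-12-01 reaches 2042-11-30 (last day of November, 30 days).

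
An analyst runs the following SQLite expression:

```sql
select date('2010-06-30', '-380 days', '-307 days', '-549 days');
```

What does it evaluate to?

Applying '-380 days' to 2010-06-30: counting 380 days back gives 2009-06-15.
Applying '-307 days' to 2009-06-15: counting 307 days back gives 2008-08-12.
Applying '-549 days' to 2008-08-12: counting 549 days back gives 2007-02-10.

2007-02-10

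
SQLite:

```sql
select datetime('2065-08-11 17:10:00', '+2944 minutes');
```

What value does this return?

2944 minutes = 49h 4m; +2944 minutes from 2065-08-11 17:10:00 is 2065-08-13 18:14:00 (crosses midnight).

2065-08-13 18:14:00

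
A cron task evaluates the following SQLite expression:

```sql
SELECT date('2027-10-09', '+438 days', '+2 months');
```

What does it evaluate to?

Applying '+438 days' to 2027-10-09: counting 438 days forward gives 2028-12-20.
Adding +2 months to 2028-12-20 gives 2029-02-20.

2029-02-20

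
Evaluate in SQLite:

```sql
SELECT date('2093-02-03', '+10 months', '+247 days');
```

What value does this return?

2094-08-07

Adding +10 months to 2093-02-03 gives 2093-12-03.
Applying '+247 days' to 2093-12-03: counting 247 days forward gives 2094-08-07.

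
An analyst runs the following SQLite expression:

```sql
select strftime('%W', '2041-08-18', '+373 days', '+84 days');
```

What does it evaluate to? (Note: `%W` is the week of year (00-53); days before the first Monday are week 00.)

First apply '+373 days', '+84 days': 2041-08-18 → 2042-11-18.
2042-11-18 is a Tuesday. SQLite's %W counts Mondays since the year started; the result is 46.

46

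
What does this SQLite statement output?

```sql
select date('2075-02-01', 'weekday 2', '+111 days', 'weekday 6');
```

2075-06-01

`weekday 2` advances to the next Tuesday; 2075-02-01 is a Friday, so it moves forward to 2075-02-05.
Applying '+111 days' to 2075-02-05: counting 111 days forward gives 2075-05-27.
`weekday 6` advances to the next Saturday; 2075-05-27 is a Monday, so it moves forward to 2075-06-01.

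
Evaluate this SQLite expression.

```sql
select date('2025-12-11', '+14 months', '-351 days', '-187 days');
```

2025-08-22

Adding +14 months to 2025-12-11 gives 2027-02-11.
Applying '-351 days' to 2027-02-11: counting 351 days back gives 2026-02-25.
Applying '-187 days' to 2026-02-25: counting 187 days back gives 2025-08-22.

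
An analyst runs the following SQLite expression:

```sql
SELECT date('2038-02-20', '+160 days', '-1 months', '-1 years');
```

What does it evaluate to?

2037-06-30

Applying '+160 days' to 2038-02-20: counting 160 days forward gives 2038-07-30.
Adding -1 month to 2038-07-30 gives 2038-06-30.
Adding -1 year to 2038-06-30 gives 2037-06-30.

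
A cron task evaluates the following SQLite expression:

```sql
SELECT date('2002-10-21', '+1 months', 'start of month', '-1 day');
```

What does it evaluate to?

2002-10-31

Adding +1 month to 2002-10-21 gives 2002-11-21.
`start of month` rewinds 2002-11-21 to 2002-11-01.
Going back 1 day from 2002-11-01 reaches 2002-10-31 (last day of October, 31 days).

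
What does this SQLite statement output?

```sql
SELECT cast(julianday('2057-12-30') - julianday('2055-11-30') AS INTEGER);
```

0 days remain in November 2055 after the 30th (30 − 30).
Full months from December 2055 through November 2057 contribute their day counts.
Then 30 days into December 2057.
Total: 0 + 31 + 31 + 29 + 31 + 30 + 31 + 30 + 31 + 31 + 30 + 31 + 30 + 31 + 31 + 28 + 31 + 30 + 31 + 30 + 31 + 31 + 30 + 31 + 30 + 30 = 761.

761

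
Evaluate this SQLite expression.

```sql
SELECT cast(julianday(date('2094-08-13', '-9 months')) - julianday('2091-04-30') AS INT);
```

Adding -9 months to 2094-08-13 gives 2093-11-13.
0 days remain in April 2091 after the 30th (30 − 30).
Full months from May 2091 through October 2093 contribute their day counts.
Then 13 days into November 2093.
Total: 0 + 31 + 30 + 31 + 31 + 30 + 31 + 30 + 31 + 31 + 29 + 31 + 30 + 31 + 30 + 31 + 31 + 30 + 31 + 30 + 31 + 31 + 28 + 31 + 30 + 31 + 30 + 31 + 31 + 30 + 31 + 13 = 928.

928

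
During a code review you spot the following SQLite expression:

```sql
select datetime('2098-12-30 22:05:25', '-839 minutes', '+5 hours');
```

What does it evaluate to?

839 minutes = 13h 59m; -839 minutes from 2098-12-30 22:05:25 is 2098-12-30 08:06:25.
+5 hours from 2098-12-30 08:06:25 is 2098-12-30 13:06:25.

2098-12-30 13:06:25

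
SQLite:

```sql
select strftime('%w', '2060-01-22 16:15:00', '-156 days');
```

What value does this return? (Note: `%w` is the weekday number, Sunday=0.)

First apply '-156 days': 2060-01-22 16:15:00 → 2059-08-19 16:15:00.
2059-08-19 is a Tuesday; with Sunday=0 that is 2.

2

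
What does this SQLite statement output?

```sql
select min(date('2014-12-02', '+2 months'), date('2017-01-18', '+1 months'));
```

date('2014-12-02', '+2 months') → 2015-02-02.
date('2017-01-18', '+1 months') → 2017-02-18.
Earlier of the two is 2015-02-02.

2015-02-02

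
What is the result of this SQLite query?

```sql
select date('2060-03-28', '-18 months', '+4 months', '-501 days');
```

Adding -18 months to 2060-03-28 gives 2058-09-28.
Adding +4 months to 2058-09-28 gives 2059-01-28.
Applying '-501 days' to 2059-01-28: counting 501 days back gives 2057-09-14.

2057-09-14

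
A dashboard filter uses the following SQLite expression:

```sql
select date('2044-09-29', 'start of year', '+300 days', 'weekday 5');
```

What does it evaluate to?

2044-10-28

`start of year` rewinds 2044-09-29 to 2044-01-01.
Applying '+300 days' to 2044-01-01: counting 300 days forward gives 2044-10-27.
`weekday 5` advances to the next Friday; 2044-10-27 is a Thursday, so it moves forward to 2044-10-28.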